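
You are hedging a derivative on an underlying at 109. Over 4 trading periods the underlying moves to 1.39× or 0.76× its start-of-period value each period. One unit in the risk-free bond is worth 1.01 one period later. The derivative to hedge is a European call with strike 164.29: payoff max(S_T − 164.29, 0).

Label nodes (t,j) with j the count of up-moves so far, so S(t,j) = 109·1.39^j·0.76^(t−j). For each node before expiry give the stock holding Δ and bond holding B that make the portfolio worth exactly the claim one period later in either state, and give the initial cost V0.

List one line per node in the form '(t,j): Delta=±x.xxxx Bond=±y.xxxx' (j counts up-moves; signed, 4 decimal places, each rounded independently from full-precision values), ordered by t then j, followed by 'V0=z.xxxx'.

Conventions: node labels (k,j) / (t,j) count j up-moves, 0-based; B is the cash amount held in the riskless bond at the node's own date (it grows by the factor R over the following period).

Since d<R<u, set p* = (R−d)/(u−d) = 0.3968; price each node as the discounted p*-expectation of its children.
Expiry values: V(4,0)=0.0000, V(4,1)=0.0000, V(4,2)=0.0000, V(4,3)=58.1867, V(4,4)=242.6081
Node (3,0) S=47.8484: V=(p*·0.0000+(1−p*)·0.0000)/1.01=0.0000; Δ=(0.0000−0.0000)/(66.5093−36.3648)=0.0000; B=V−Δ·S=0.0000
Node (3,1) S=87.5122: V=(p*·0.0000+(1−p*)·0.0000)/1.01=0.0000; Δ=(0.0000−0.0000)/(121.6419−66.5093)=0.0000; B=V−Δ·S=0.0000
Node (3,2) S=160.0552: V=(p*·58.1867+(1−p*)·0.0000)/1.01=22.8613; Δ=(58.1867−0.0000)/(222.4767−121.6419)=0.5770; B=V−Δ·S=-69.4985
Node (3,3) S=292.7325: V=(p*·242.6081+(1−p*)·58.1867)/1.01=130.0691; Δ=(242.6081−58.1867)/(406.8981−222.4767)=1.0000; B=V−Δ·S=-162.6634
Node (2,0) S=62.9584: V=(p*·0.0000+(1−p*)·0.0000)/1.01=0.0000; Δ=(0.0000−0.0000)/(87.5122−47.8484)=0.0000; B=V−Δ·S=0.0000
Node (2,1) S=115.1476: V=(p*·22.8613+(1−p*)·0.0000)/1.01=8.9821; Δ=(22.8613−0.0000)/(160.0552−87.5122)=0.3151; B=V−Δ·S=-27.3057
Node (2,2) S=210.5989: V=(p*·130.0691+(1−p*)·22.8613)/1.01=64.7565; Δ=(130.0691−22.8613)/(292.7325−160.0552)=0.8080; B=V−Δ·S=-105.4145
Node (1,0) S=82.8400: V=(p*·8.9821+(1−p*)·0.0000)/1.01=3.5291; Δ=(8.9821−0.0000)/(115.1476−62.9584)=0.1721; B=V−Δ·S=-10.7283
Node (1,1) S=151.5100: V=(p*·64.7565+(1−p*)·8.9821)/1.01=30.8068; Δ=(64.7565−8.9821)/(210.5989−115.1476)=0.5843; B=V−Δ·S=-57.7240
Node (0,0) S=109.0000: V=(p*·30.8068+(1−p*)·3.5291)/1.01=14.2114; Δ=(30.8068−3.5291)/(151.5100−82.8400)=0.3972; B=V−Δ·S=-29.0865
Verification: the root portfolio costs Δ(0,0)·S0 + B(0,0) = 14.2114, matching V0.

(0,0): Delta=0.3972 Bond=-29.0865
(1,0): Delta=0.1721 Bond=-10.7283
(1,1): Delta=0.5843 Bond=-57.7240
(2,0): Delta=0.0000 Bond=0.0000
(2,1): Delta=0.3151 Bond=-27.3057
(2,2): Delta=0.8080 Bond=-105.4145
(3,0): Delta=0.0000 Bond=0.0000
(3,1): Delta=0.0000 Bond=0.0000
(3,2): Delta=0.5770 Bond=-69.4985
(3,3): Delta=1.0000 Bond=-162.6634
V0=14.2114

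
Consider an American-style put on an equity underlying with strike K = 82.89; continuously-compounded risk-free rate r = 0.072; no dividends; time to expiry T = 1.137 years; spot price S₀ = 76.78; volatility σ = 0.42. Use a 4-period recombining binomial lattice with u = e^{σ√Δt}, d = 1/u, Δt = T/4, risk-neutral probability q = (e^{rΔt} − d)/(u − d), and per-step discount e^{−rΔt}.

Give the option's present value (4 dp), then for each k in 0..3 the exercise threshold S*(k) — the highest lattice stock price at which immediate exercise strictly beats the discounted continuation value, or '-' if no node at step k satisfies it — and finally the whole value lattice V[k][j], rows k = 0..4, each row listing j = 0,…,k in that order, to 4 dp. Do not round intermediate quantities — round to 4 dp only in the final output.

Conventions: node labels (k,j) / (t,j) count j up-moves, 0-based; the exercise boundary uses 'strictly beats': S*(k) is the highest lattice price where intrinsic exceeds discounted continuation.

price = 14.6560
boundary = - - 49.0626 61.3761
tree:
14.6560
22.7656 6.8351
33.8274 12.2147 1.5252
43.6705 21.5139 3.0527 0.0000
51.5389 33.8274 6.1100 0.0000 0.0000

Δt=0.28425, u=1.25098, d=0.79938, q=0.49004, disc=e^(-rΔt)=0.97974
k=4 terminal: V=max(K-S,0) → 51.5389 33.8274 6.1100 0.0000 0.0000
k=3: j=0 S=39.2195 intr=43.6705 cont=41.9913 V=43.6705[EX]; j=1 S=61.3761 intr=21.5139 cont=19.8347 V=21.5139[EX]; j=2 S=96.0499 intr=0.0000 cont=3.0527 V=3.0527[hold]; j=3 S=150.3122 intr=0.0000 cont=0.0000 V=0.0000[hold]  S*(3)=61.3761
k=2: j=0 S=49.0626 intr=33.8274 cont=32.1482 V=33.8274[EX]; j=1 S=76.7800 intr=6.1100 cont=12.2147 V=12.2147[hold]; j=2 S=120.1560 intr=0.0000 cont=1.5252 V=1.5252[hold]  S*(2)=49.0626
k=1: j=0 S=61.3761 intr=21.5139 cont=22.7656 V=22.7656[hold]; j=1 S=96.0499 intr=0.0000 cont=6.8351 V=6.8351[hold]  S*(1)=-
k=0: j=0 S=76.7800 intr=6.1100 cont=14.6560 V=14.6560[hold]  S*(0)=-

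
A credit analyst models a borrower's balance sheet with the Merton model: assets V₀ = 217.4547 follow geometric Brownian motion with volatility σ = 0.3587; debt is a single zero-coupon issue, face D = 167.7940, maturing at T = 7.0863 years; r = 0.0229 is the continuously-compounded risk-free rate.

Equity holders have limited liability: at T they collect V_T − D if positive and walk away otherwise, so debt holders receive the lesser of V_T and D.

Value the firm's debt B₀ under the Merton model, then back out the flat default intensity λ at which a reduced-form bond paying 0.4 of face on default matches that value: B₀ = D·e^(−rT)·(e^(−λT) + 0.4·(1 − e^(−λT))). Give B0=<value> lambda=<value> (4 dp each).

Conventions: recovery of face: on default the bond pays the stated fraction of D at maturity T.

Equity is a call on the firm's assets struck at D = 167.7940:
d₁ = [ln(V₀/D) + (r + σ²/2)T] / (σ√T)
   = [ln(217.4547/167.7940) + (0.0229 + 0.5·0.3587²)·7.0863] / (0.3587·√7.0863)
   = [0.259254 + 0.618158] / 0.954863 = 0.918887
d₂ = d₁ − σ√T = 0.918887 − 0.954863 = -0.035976
N(d₁) = 0.820923,  N(d₂) = 0.485651,  e^(−rT) = 0.850206
E₀ = V₀·N(d₁) − D·e^(−rT)·N(d₂)
   = 217.4547·0.820923 − 167.7940·0.850206·0.485651 = 109.230801
B₀ = V₀ − E₀ = 217.4547 − 109.230801 = 108.223899
e^(−λT) = (B₀·e^(rT)/D − 0.4)/(1 − 0.4) = (108.2239·1.176185/167.7940 − 0.4)/0.6 = 0.59769462
λ = −ln(0.59769462)/7.0863 = 0.072630

B0=108.2239 lambda=0.0726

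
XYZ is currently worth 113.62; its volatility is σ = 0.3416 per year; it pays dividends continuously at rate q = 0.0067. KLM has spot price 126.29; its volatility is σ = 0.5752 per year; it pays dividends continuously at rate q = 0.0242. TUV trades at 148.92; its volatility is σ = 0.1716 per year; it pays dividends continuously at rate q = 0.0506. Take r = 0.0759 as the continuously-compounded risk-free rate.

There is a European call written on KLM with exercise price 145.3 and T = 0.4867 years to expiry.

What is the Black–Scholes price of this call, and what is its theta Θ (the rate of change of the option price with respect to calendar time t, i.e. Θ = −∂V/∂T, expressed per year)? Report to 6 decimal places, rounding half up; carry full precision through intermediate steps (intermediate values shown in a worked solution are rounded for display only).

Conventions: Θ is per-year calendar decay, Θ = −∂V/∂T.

price = 14.295112
Θ = -22.370966

σ√T = 0.5752·√0.4867 = 0.401282
d₁ = (ln(S/K) + (r−q+σ²/2)T) / (σ√T) = (ln(126.29/145.3) + (0.0759−0.0242+0.5752²/2)·0.4867) / 0.401282 = (-0.140220 + 0.105676) / 0.401282 = -0.086084
d₂ = d₁ − σ√T = -0.086084 − 0.401282 = -0.487365
e^{−rT} = 0.963733
e^{−qT} = 0.988291
N(d₁) = 0.465700,  N(d₂) = 0.313000
Call price V = S·e^{−qT}·N(d₁) − K·e^{−rT}·N(d₂) = 58.124607 − 43.829496 = 14.295112
φ(d₁) = (1/√(2π))·e^{−d₁²/2} = 0.397467
Θ = −S·e^{−qT}·φ(d₁)·σ/(2√T) + q·S·e^{−qT}·N(d₁) − r·K·e^{−rT}·N(d₂) = −20.450923 + 1.406615 − 3.326659 = -22.370966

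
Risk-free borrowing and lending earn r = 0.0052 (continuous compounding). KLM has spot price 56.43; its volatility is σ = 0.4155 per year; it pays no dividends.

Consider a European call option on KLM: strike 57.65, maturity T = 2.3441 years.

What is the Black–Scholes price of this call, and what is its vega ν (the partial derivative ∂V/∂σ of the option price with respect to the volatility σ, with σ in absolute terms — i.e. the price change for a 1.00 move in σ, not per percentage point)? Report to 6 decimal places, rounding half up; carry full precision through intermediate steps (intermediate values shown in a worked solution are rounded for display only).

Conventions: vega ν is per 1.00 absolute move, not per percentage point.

σ√T = 0.4155·√2.3441 = 0.636149
d₁ = (ln(S/K) + (r+σ²/2)T) / (σ√T) = (ln(56.43/57.65) + (0.0052+0.4155²/2)·2.3441) / 0.636149 = (-0.021389 + 0.214532) / 0.636149 = 0.303613
d₂ = d₁ − σ√T = 0.303613 − 0.636149 = -0.332537
e^{−rT} = 0.987885
N(d₁) = 0.619289,  N(d₂) = 0.369742
Call price V = S·N(d₁) − K·e^{−rT}·N(d₂) = 34.946450 − 21.057382 = 13.889069
φ(d₁) = (1/√(2π))·e^{−d₁²/2} = 0.380972
ν = S·φ(d₁)·√T = 32.914814

price = 13.889069
ν = 32.914814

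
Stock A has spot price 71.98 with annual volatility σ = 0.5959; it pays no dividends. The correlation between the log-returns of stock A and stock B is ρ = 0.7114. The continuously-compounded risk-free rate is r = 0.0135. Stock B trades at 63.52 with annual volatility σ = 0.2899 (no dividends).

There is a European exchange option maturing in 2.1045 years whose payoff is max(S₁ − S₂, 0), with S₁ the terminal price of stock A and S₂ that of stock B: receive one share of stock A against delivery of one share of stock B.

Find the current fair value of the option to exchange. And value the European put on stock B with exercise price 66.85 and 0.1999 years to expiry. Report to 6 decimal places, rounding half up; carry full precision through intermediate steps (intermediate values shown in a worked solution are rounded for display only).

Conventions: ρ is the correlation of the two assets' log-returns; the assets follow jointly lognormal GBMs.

exchange price = 21.496419
price(stock B put K=66.85) = 5.169967

σ_eff = √(σ₁² + σ₂² − 2ρσ₁σ₂) = √(0.5959² + 0.2899² − 2·0.7114·0.5959·0.2899) = 0.439714
d₁ = (ln(S₁/S₂) + (q₂ − q₁ + σ_eff²/2)T) / (σ_eff√T) = (ln(71.98/63.52) + (0.0 − 0.0 + 0.096674)·2.1045) / 0.637888 = 0.514956
d₂ = d₁ − σ_eff√T = 0.514956 − 0.637888 = -0.122932
N(d₁) = 0.696708,  N(d₂) = 0.451080
V = S₁·e^{−q₁T}·N(d₁) − S₂·e^{−q₂T}·N(d₂) = 50.149042 − 28.652623 = 21.496419
[vanilla: stock B put K=66.85]
σ√T = 0.2899·√0.1999 = 0.129615
d₁ = (ln(S/K) + (r+σ²/2)T) / (σ√T) = (ln(63.52/66.85) + (0.0135+0.2899²/2)·0.1999) / 0.129615 = (-0.051096 + 0.011099) / 0.129615 = -0.308590
d₂ = d₁ − σ√T = -0.308590 − 0.129615 = -0.438205
e^{−rT} = 0.997305
N(−d₁) = 0.621183,  N(−d₂) = 0.669381
price = K·e^{−rT}·N(−d₂) − S·N(−d₁) = 44.627530 − 39.457563 = 5.169967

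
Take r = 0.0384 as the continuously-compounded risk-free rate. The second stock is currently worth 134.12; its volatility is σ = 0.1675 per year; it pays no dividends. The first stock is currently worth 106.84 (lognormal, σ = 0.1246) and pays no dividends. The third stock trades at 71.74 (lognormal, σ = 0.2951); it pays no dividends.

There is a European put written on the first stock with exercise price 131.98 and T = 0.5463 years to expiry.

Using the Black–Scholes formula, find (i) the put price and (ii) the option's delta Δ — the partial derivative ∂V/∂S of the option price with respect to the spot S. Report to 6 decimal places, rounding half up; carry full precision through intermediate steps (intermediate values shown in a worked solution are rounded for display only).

σ√T = 0.1246·√0.5463 = 0.092094
d₁ = (ln(S/K) + (r+σ²/2)T) / (σ√T) = (ln(106.84/131.98) + (0.0384+0.1246²/2)·0.5463) / 0.092094 = (-0.211318 + 0.025219) / 0.092094 = -2.020744
d₂ = d₁ − σ√T = -2.020744 − 0.092094 = -2.112839
e^{−rT} = 0.979241
N(−d₁) = 0.978347,  N(−d₂) = 0.982693
Put price V = K·e^{−rT}·N(−d₂) − S·N(−d₁) = 127.003375 − 104.526579 = 22.476796
Δ = −N(−d₁) = -0.978347

price = 22.476796
Δ = -0.978347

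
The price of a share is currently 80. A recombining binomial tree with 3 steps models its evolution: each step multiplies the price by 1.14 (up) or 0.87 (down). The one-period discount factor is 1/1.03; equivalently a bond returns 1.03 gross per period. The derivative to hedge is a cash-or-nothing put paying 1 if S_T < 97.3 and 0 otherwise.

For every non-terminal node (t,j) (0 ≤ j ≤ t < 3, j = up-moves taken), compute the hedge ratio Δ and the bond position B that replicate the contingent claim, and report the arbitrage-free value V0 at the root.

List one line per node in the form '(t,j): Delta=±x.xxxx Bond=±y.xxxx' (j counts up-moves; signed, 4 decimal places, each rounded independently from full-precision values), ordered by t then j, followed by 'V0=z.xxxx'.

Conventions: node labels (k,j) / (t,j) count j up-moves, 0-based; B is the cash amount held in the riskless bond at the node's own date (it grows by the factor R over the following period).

(0,0): Delta=-0.0153 Bond=1.9507
(1,0): Delta=0.0000 Bond=0.9426
(1,1): Delta=-0.0234 Bond=2.7424
(2,0): Delta=0.0000 Bond=0.9709
(2,1): Delta=0.0000 Bond=0.9709
(2,2): Delta=-0.0356 Bond=4.0992
V0=0.7247

No-arbitrage ⇒ martingale measure with p* = (R−d)/(u−d) = 0.5926.
Payoffs at expiry: V(3,0)=1.0000, V(3,1)=1.0000, V(3,2)=1.0000, V(3,3)=0.0000
  t=2,j=0: stock 60.5520 → up 69.0293 (V=1.0000), down 52.6802 (V=1.0000). Price 0.9709; hedge Δ=0.0000, bond B=0.9709.
  t=2,j=1: stock 79.3440 → up 90.4522 (V=1.0000), down 69.0293 (V=1.0000). Price 0.9709; hedge Δ=0.0000, bond B=0.9709.
  t=2,j=2: stock 103.9680 → up 118.5235 (V=0.0000), down 90.4522 (V=1.0000). Price 0.3955; hedge Δ=-0.0356, bond B=4.0992.
  t=1,j=0: stock 69.6000 → up 79.3440 (V=0.9709), down 60.5520 (V=0.9709). Price 0.9426; hedge Δ=0.0000, bond B=0.9426.
  t=1,j=1: stock 91.2000 → up 103.9680 (V=0.3955), down 79.3440 (V=0.9709). Price 0.6116; hedge Δ=-0.0234, bond B=2.7424.
  t=0,j=0: stock 80.0000 → up 91.2000 (V=0.6116), down 69.6000 (V=0.9426). Price 0.7247; hedge Δ=-0.0153, bond B=1.9507.
Sanity check at the root: Δ(0,0)·S0 + B(0,0) reproduces V0 = 0.7247.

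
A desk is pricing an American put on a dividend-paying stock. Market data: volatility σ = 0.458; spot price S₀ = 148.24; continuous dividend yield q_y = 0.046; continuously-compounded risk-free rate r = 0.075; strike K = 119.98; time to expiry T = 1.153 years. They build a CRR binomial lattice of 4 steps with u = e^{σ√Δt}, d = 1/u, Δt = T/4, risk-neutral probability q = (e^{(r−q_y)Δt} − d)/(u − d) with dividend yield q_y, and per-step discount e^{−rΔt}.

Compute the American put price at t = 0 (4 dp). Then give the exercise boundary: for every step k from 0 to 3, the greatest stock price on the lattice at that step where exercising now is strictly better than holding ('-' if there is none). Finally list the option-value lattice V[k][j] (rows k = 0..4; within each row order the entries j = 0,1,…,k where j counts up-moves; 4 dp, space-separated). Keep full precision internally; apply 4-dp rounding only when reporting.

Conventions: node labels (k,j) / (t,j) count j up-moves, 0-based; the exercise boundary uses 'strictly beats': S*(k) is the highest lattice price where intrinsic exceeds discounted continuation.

Δt=0.28825, u=1.27877, d=0.78200, q=0.45573, disc=e^(-rΔt)=0.97861
k=4 terminal: V=max(K-S,0) → 64.5428 29.3267 0.0000 0.0000 0.0000
k=3: j=0 S=70.8912 intr=49.0888 cont=47.4566 V=49.0888[EX]; j=1 S=115.9243 intr=4.0557 cont=15.6202 V=15.6202[hold]; j=2 S=189.5642 intr=0.0000 cont=0.0000 V=0.0000[hold]; j=3 S=309.9833 intr=0.0000 cont=0.0000 V=0.0000[hold]  S*(3)=70.8912
k=2: j=0 S=90.6533 intr=29.3267 cont=33.1124 V=33.1124[hold]; j=1 S=148.2400 intr=0.0000 cont=8.3198 V=8.3198[hold]; j=2 S=242.4082 intr=0.0000 cont=0.0000 V=0.0000[hold]  S*(2)=-
k=1: j=0 S=115.9243 intr=4.0557 cont=21.3471 V=21.3471[hold]; j=1 S=189.5642 intr=0.0000 cont=4.4313 V=4.4313[hold]  S*(1)=-
k=0: j=0 S=148.2400 intr=0.0000 cont=13.3464 V=13.3464[hold]  S*(0)=-

price = 13.3464
boundary = - - - 70.8912
tree:
13.3464
21.3471 4.4313
33.1124 8.3198 0.0000
49.0888 15.6202 0.0000 0.0000
64.5428 29.3267 0.0000 0.0000 0.0000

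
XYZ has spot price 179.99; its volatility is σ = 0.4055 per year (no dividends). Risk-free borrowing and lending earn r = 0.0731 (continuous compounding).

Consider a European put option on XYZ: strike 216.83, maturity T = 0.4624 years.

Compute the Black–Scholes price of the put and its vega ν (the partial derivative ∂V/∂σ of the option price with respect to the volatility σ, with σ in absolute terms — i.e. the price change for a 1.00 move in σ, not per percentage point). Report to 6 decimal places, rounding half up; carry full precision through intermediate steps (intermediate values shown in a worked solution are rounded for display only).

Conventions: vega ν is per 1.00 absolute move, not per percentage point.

price = 39.333395
ν = 44.801614

σ√T = 0.4055·√0.4624 = 0.275740
d₁ = (ln(S/K) + (r+σ²/2)T) / (σ√T) = (ln(179.99/216.83) + (0.0731+0.4055²/2)·0.4624) / 0.275740 = (-0.186212 + 0.071818) / 0.275740 = -0.414864
d₂ = d₁ − σ√T = -0.414864 − 0.275740 = -0.690604
e^{−rT} = 0.966763
N(−d₁) = 0.660879,  N(−d₂) = 0.755093
Put price V = K·e^{−rT}·N(−d₂) − S·N(−d₁) = 158.285062 − 118.951666 = 39.333395
φ(d₁) = (1/√(2π))·e^{−d₁²/2} = 0.366047
ν = S·φ(d₁)·√T = 44.801614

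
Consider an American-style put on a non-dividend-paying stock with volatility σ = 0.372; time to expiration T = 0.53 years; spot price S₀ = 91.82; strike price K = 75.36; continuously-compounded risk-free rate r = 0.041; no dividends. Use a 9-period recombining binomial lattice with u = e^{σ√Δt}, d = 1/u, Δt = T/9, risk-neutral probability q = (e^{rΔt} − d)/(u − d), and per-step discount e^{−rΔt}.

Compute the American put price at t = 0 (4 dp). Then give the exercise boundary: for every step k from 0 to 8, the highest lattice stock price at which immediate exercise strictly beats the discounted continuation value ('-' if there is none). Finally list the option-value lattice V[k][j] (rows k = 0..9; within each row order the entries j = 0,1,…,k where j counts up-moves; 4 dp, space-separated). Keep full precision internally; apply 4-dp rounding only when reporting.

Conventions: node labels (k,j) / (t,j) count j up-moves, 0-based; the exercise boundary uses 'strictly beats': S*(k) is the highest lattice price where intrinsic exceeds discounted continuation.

price = 2.8137
boundary = - - - - - - 53.4203 58.4670 63.9906
tree:
2.8137
4.2627 1.3243
6.3099 2.1599 0.4640
9.0901 3.4567 0.8252 0.0914
12.6840 5.4065 1.4511 0.1800 0.0000
17.0478 8.2193 2.5150 0.3544 0.0000 0.0000
21.9397 12.0569 4.2787 0.6978 0.0000 0.0000 0.0000
26.5509 16.8930 7.0992 1.3737 0.0000 0.0000 0.0000 0.0000
30.7640 21.9397 11.3694 2.7043 0.0000 0.0000 0.0000 0.0000 0.0000
34.6135 26.5509 16.8930 5.3240 0.0000 0.0000 0.0000 0.0000 0.0000 0.0000

params: Δt=0.05889 u=1.09447 d=0.91368 q=0.49082 e^(-rΔt)=0.99759
t_9 payoffs: 34.6135 26.5509 16.8930 5.3240 0.0000 0.0000 0.0000 0.0000 0.0000 0.0000
t_8: node(8,0) S=44.5960 payoff=30.7640 vs cont=30.5823 → 30.7640 [stop]  node(8,1) S=53.4203 payoff=21.9397 vs cont=21.7580 → 21.9397 [stop]  node(8,2) S=63.9906 payoff=11.3694 vs cont=11.1876 → 11.3694 [stop]  node(8,3) S=76.6526 payoff=0.0000 vs cont=2.7043 → 2.7043 [wait]  node(8,4) S=91.8200 payoff=0.0000 vs cont=0.0000 → 0.0000 [wait]  node(8,5) S=109.9886 payoff=0.0000 vs cont=0.0000 → 0.0000 [wait]  node(8,6) S=131.7523 payoff=0.0000 vs cont=0.0000 → 0.0000 [wait]  node(8,7) S=157.8224 payoff=0.0000 vs cont=0.0000 → 0.0000 [wait]  node(8,8) S=189.0510 payoff=0.0000 vs cont=0.0000 → 0.0000 [wait]  ⇒ S*(8)=63.9906
t_7: node(7,0) S=48.8091 payoff=26.5509 vs cont=26.3692 → 26.5509 [stop]  node(7,1) S=58.4670 payoff=16.8930 vs cont=16.7112 → 16.8930 [stop]  node(7,2) S=70.0360 payoff=5.3240 vs cont=7.0992 → 7.0992 [wait]  node(7,3) S=83.8942 payoff=0.0000 vs cont=1.3737 → 1.3737 [wait]  node(7,4) S=100.4946 payoff=0.0000 vs cont=0.0000 → 0.0000 [wait]  node(7,5) S=120.3796 payoff=0.0000 vs cont=0.0000 → 0.0000 [wait]  node(7,6) S=144.1994 payoff=0.0000 vs cont=0.0000 → 0.0000 [wait]  node(7,7) S=172.7324 payoff=0.0000 vs cont=0.0000 → 0.0000 [wait]  ⇒ S*(7)=58.4670
t_6: node(6,0) S=53.4203 payoff=21.9397 vs cont=21.7580 → 21.9397 [stop]  node(6,1) S=63.9906 payoff=11.3694 vs cont=12.0569 → 12.0569 [wait]  node(6,2) S=76.6526 payoff=0.0000 vs cont=4.2787 → 4.2787 [wait]  node(6,3) S=91.8200 payoff=0.0000 vs cont=0.6978 → 0.6978 [wait]  node(6,4) S=109.9886 payoff=0.0000 vs cont=0.0000 → 0.0000 [wait]  node(6,5) S=131.7523 payoff=0.0000 vs cont=0.0000 → 0.0000 [wait]  node(6,6) S=157.8224 payoff=0.0000 vs cont=0.0000 → 0.0000 [wait]  ⇒ S*(6)=53.4203
t_5: node(5,0) S=58.4670 payoff=16.8930 vs cont=17.0478 → 17.0478 [wait]  node(5,1) S=70.0360 payoff=5.3240 vs cont=8.2193 → 8.2193 [wait]  node(5,2) S=83.8942 payoff=0.0000 vs cont=2.5150 → 2.5150 [wait]  node(5,3) S=100.4946 payoff=0.0000 vs cont=0.3544 → 0.3544 [wait]  node(5,4) S=120.3796 payoff=0.0000 vs cont=0.0000 → 0.0000 [wait]  node(5,5) S=144.1994 payoff=0.0000 vs cont=0.0000 → 0.0000 [wait]  ⇒ S*(5)=-
t_4: node(4,0) S=63.9906 payoff=11.3694 vs cont=12.6840 → 12.6840 [wait]  node(4,1) S=76.6526 payoff=0.0000 vs cont=5.4065 → 5.4065 [wait]  node(4,2) S=91.8200 payoff=0.0000 vs cont=1.4511 → 1.4511 [wait]  node(4,3) S=109.9886 payoff=0.0000 vs cont=0.1800 → 0.1800 [wait]  node(4,4) S=131.7523 payoff=0.0000 vs cont=0.0000 → 0.0000 [wait]  ⇒ S*(4)=-
t_3: node(3,0) S=70.0360 payoff=5.3240 vs cont=9.0901 → 9.0901 [wait]  node(3,1) S=83.8942 payoff=0.0000 vs cont=3.4567 → 3.4567 [wait]  node(3,2) S=100.4946 payoff=0.0000 vs cont=0.8252 → 0.8252 [wait]  node(3,3) S=120.3796 payoff=0.0000 vs cont=0.0914 → 0.0914 [wait]  ⇒ S*(3)=-
t_2: node(2,0) S=76.6526 payoff=0.0000 vs cont=6.3099 → 6.3099 [wait]  node(2,1) S=91.8200 payoff=0.0000 vs cont=2.1599 → 2.1599 [wait]  node(2,2) S=109.9886 payoff=0.0000 vs cont=0.4640 → 0.4640 [wait]  ⇒ S*(2)=-
t_1: node(1,0) S=83.8942 payoff=0.0000 vs cont=4.2627 → 4.2627 [wait]  node(1,1) S=100.4946 payoff=0.0000 vs cont=1.3243 → 1.3243 [wait]  ⇒ S*(1)=-
t_0: node(0,0) S=91.8200 payoff=0.0000 vs cont=2.8137 → 2.8137 [wait]  ⇒ S*(0)=-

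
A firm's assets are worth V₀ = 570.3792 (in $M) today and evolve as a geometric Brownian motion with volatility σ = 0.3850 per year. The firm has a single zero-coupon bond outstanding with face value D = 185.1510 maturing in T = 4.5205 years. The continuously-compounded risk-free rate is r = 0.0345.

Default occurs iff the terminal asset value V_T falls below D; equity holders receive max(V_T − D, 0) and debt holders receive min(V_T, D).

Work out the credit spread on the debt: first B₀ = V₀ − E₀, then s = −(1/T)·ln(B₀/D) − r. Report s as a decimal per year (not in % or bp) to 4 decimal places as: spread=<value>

Apply the equity-as-call identities (strike 185.1510, horizon 4.5205 years):
d₁ = [ln(V₀/D) + (r + σ²/2)T] / (σ√T)
   = [ln(570.3792/185.1510) + (0.0345 + 0.5·0.3850²)·4.5205] / (0.3850·√4.5205)
   = [1.125130 + 0.490983] / 0.818566 = 1.974320
d₂ = d₁ − σ√T = 1.974320 − 0.818566 = 1.155754
N(d₁) = 0.975827,  N(d₂) = 0.876109,  e^(−rT) = 0.855596
E₀ = V₀·N(d₁) − D·e^(−rT)·N(d₂)
   = 570.3792·0.975827 − 185.1510·0.855596·0.876109 = 417.803312
B₀ = V₀ − E₀ = 570.3792 − 417.803312 = 152.575888
spread = −(1/T)·ln(B₀/D) − r = −(1/4.5205)·ln(152.575888/185.1510) − 0.0345 = 0.00830712

spread=0.0083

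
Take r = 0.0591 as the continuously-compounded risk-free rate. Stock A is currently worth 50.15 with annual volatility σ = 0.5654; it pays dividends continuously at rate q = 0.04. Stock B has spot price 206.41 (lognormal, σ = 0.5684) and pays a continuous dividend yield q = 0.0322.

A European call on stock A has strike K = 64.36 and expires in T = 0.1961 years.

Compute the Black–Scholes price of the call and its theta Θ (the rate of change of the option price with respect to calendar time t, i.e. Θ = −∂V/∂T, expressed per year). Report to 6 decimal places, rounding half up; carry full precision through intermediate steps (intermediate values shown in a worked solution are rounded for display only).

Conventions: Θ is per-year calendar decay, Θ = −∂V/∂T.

σ√T = 0.5654·√0.1961 = 0.250377
d₁ = (ln(S/K) + (r−q+σ²/2)T) / (σ√T) = (ln(50.15/64.36) + (0.0591−0.04+0.5654²/2)·0.1961) / 0.250377 = (-0.249474 + 0.035090) / 0.250377 = -0.856244
d₂ = d₁ − σ√T = -0.856244 − 0.250377 = -1.106621
e^{−rT} = 0.988477
e^{−qT} = 0.992187
N(d₁) = 0.195931,  N(d₂) = 0.134229
Call price V = S·e^{−qT}·N(d₁) − K·e^{−rT}·N(d₂) = 9.749184 − 8.539424 = 1.209759
φ(d₁) = (1/√(2π))·e^{−d₁²/2} = 0.276508
Θ = −S·e^{−qT}·φ(d₁)·σ/(2√T) + q·S·e^{−qT}·N(d₁) − r·K·e^{−rT}·N(d₂) = −8.783326 + 0.389967 − 0.504680 = -8.898038

price = 1.209759
Θ = -8.898038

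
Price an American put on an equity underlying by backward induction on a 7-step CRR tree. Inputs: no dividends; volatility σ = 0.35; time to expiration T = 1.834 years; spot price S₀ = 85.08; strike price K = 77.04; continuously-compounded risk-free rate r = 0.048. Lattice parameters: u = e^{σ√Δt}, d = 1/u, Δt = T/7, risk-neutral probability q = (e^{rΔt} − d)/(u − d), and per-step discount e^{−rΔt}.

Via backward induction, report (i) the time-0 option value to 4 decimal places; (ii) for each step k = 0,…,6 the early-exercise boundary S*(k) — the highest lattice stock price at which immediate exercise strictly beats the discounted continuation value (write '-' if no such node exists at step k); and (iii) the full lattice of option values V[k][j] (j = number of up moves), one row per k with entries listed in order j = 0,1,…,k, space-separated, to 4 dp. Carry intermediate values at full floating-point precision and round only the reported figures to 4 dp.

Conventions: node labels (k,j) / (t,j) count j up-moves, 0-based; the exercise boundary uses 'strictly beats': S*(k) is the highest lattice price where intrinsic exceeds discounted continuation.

Δt=0.26200  u=1.19620  d=0.83598  q=0.49046  discount=0.98750
step 7 (expiry): payoffs max(K−S,0) = 52.7628 42.3019 27.3333 5.9148 0.0000 0.0000 0.0000 0.0000
step 6: (k=6,j=0): S=29.0404, K−S=47.9996, hold=47.0368 ⇒ V=47.9996 exercise | (k=6,j=1): S=41.5538, K−S=35.4862, hold=34.5234 ⇒ V=35.4862 exercise | (k=6,j=2): S=59.4592, K−S=17.5808, hold=16.6180 ⇒ V=17.5808 exercise | (k=6,j=3): S=85.0800, K−S=0.0000, hold=2.9762 ⇒ V=2.9762 continue | (k=6,j=4): S=121.7407, K−S=0.0000, hold=0.0000 ⇒ V=0.0000 continue | (k=6,j=5): S=174.1984, K−S=0.0000, hold=0.0000 ⇒ V=0.0000 continue | (k=6,j=6): S=249.2600, K−S=0.0000, hold=0.0000 ⇒ V=0.0000 continue  boundary S*=59.4592
step 5: (k=5,j=0): S=34.7381, K−S=42.3019, hold=41.3391 ⇒ V=42.3019 exercise | (k=5,j=1): S=49.7067, K−S=27.3333, hold=26.3705 ⇒ V=27.3333 exercise | (k=5,j=2): S=71.1252, K−S=5.9148, hold=10.2876 ⇒ V=10.2876 continue | (k=5,j=3): S=101.7728, K−S=0.0000, hold=1.4975 ⇒ V=1.4975 continue | (k=5,j=4): S=145.6264, K−S=0.0000, hold=0.0000 ⇒ V=0.0000 continue | (k=5,j=5): S=208.3764, K−S=0.0000, hold=0.0000 ⇒ V=0.0000 continue  boundary S*=49.7067
step 4: (k=4,j=0): S=41.5538, K−S=35.4862, hold=34.5234 ⇒ V=35.4862 exercise | (k=4,j=1): S=59.4592, K−S=17.5808, hold=18.7359 ⇒ V=18.7359 continue | (k=4,j=2): S=85.0800, K−S=0.0000, hold=5.9017 ⇒ V=5.9017 continue | (k=4,j=3): S=121.7407, K−S=0.0000, hold=0.7535 ⇒ V=0.7535 continue | (k=4,j=4): S=174.1984, K−S=0.0000, hold=0.0000 ⇒ V=0.0000 continue  boundary S*=41.5538
step 3: (k=3,j=0): S=49.7067, K−S=27.3333, hold=26.9300 ⇒ V=27.3333 exercise | (k=3,j=1): S=71.1252, K−S=5.9148, hold=12.2857 ⇒ V=12.2857 continue | (k=3,j=2): S=101.7728, K−S=0.0000, hold=3.3345 ⇒ V=3.3345 continue | (k=3,j=3): S=145.6264, K−S=0.0000, hold=0.3791 ⇒ V=0.3791 continue  boundary S*=49.7067
step 2: (k=2,j=0): S=59.4592, K−S=17.5808, hold=19.7036 ⇒ V=19.7036 continue | (k=2,j=1): S=85.0800, K−S=0.0000, hold=7.7968 ⇒ V=7.7968 continue | (k=2,j=2): S=121.7407, K−S=0.0000, hold=1.8614 ⇒ V=1.8614 continue  boundary S*=-
step 1: (k=1,j=0): S=71.1252, K−S=5.9148, hold=13.6905 ⇒ V=13.6905 continue | (k=1,j=1): S=101.7728, K−S=0.0000, hold=4.8246 ⇒ V=4.8246 continue  boundary S*=-
step 0: (k=0,j=0): S=85.0800, K−S=0.0000, hold=9.2253 ⇒ V=9.2253 continue  boundary S*=-

price = 9.2253
boundary = - - - 49.7067 41.5538 49.7067 59.4592
tree:
9.2253
13.6905 4.8246
19.7036 7.7968 1.8614
27.3333 12.2857 3.3345 0.3791
35.4862 18.7359 5.9017 0.7535 0.0000
42.3019 27.3333 10.2876 1.4975 0.0000 0.0000
47.9996 35.4862 17.5808 2.9762 0.0000 0.0000 0.0000
52.7628 42.3019 27.3333 5.9148 0.0000 0.0000 0.0000 0.0000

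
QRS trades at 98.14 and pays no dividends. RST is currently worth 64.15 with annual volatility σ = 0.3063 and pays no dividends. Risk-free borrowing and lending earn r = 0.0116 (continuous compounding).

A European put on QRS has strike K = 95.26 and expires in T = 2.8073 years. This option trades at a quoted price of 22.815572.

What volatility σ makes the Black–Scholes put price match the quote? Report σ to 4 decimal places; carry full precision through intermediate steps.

sigma = 0.4117

At σ = 0.4117 the Black–Scholes value reproduces the quote:
σ√T = 0.4117·√2.8073 = 0.689803
d₁ = (ln(S/K) + (r+σ²/2)T) / (σ√T) = (ln(98.14/95.26) + (0.0116+0.4117²/2)·2.8073) / 0.689803 = (0.029785 + 0.270479) / 0.689803 = 0.435289
d₂ = d₁ − σ√T = 0.435289 − 0.689803 = -0.254514
e^{−rT} = 0.967960
N(−d₁) = 0.331676,  N(−d₂) = 0.600451
V = K·e^{−rT}·N(−d₂) − S·N(−d₁) = 55.366275 − 32.550704 = 22.815572 (equal to the quote); since ∂V/∂σ > 0 for all σ, the implied volatility is unique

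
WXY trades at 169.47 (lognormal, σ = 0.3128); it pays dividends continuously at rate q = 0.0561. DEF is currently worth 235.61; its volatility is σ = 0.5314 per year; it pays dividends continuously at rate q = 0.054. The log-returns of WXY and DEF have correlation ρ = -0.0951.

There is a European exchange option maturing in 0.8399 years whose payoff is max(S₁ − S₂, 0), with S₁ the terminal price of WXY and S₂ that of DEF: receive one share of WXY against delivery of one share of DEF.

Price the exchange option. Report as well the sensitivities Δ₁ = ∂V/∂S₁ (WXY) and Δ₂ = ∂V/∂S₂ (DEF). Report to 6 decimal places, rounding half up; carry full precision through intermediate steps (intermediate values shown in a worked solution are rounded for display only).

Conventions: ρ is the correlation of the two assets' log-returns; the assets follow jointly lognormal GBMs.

σ_eff = √(σ₁² + σ₂² − 2ρσ₁σ₂) = √(0.3128² + 0.5314² − 2·-0.0951·0.3128·0.5314) = 0.641752
d₁ = (ln(S₁/S₂) + (q₂ − q₁ + σ_eff²/2)T) / (σ_eff√T) = (ln(169.47/235.61) + (0.054 − 0.0561 + 0.205923)·0.8399) / 0.588140 = -0.269173
d₂ = d₁ − σ_eff√T = -0.269173 − 0.588140 = -0.857313
N(d₁) = 0.393898,  N(d₂) = 0.195636
V = S₁·e^{−q₁T}·N(d₁) − S₂·e^{−q₂T}·N(d₂) = 63.681562 − 44.049924 = 19.631638
Key observation: pricing in DEF-units makes this a unit-strike call on the ratio S₁/S₂ — the risk-free rate cancels and cannot affect the value.
Δ₁ = e^{−q₁T}·N(d₁) = 0.375769;  Δ₂ = −e^{−q₂T}·N(d₂) = -0.186961

exchange price = 19.631638
Δ1 = 0.375769
Δ2 = -0.186961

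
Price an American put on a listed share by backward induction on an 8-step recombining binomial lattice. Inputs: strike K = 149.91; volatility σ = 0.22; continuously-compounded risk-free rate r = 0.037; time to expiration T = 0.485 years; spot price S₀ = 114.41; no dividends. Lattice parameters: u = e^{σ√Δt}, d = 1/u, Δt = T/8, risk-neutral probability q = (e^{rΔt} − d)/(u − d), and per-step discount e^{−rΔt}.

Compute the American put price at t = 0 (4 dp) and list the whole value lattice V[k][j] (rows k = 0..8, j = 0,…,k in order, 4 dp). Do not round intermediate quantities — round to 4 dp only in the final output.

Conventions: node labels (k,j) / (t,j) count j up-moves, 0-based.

price = 35.5000
tree:
35.5000
41.5326 29.1316
47.2471 35.5000 22.6194
52.6603 41.5326 29.1316 16.3917
57.7880 47.2471 35.5000 22.4088 10.6175
62.6454 52.6603 41.5326 29.1316 15.8134 5.6157
67.2467 57.7880 47.2471 35.5000 22.4088 9.4748 1.8907
71.6053 62.6454 52.6603 41.5326 29.1316 15.3117 3.8450 0.0000
75.7341 67.2467 57.7880 47.2471 35.5000 22.4088 7.8196 0.0000 0.0000

Δt=0.06062, u=1.05566, d=0.94727, q=0.50718, disc=e^(-rΔt)=0.99776
k=8 terminal: V=max(K-S,0) → 75.7341 67.2467 57.7880 47.2471 35.5000 22.4088 7.8196 0.0000 0.0000
k=7: j=0 S=78.3047 intr=71.6053 cont=71.2694 V=71.6053[EX]; j=1 S=87.2646 intr=62.6454 cont=62.3095 V=62.6454[EX]; j=2 S=97.2497 intr=52.6603 cont=52.3244 V=52.6603[EX]; j=3 S=108.3774 intr=41.5326 cont=41.1967 V=41.5326[EX]; j=4 S=120.7784 intr=29.1316 cont=28.7957 V=29.1316[EX]; j=5 S=134.5983 intr=15.3117 cont=14.9758 V=15.3117[EX]; j=6 S=149.9995 intr=0.0000 cont=3.8450 V=3.8450[hold]; j=7 S=167.1630 intr=0.0000 cont=0.0000 V=0.0000[hold]
k=6: j=0 S=82.6633 intr=67.2467 cont=66.9108 V=67.2467[EX]; j=1 S=92.1220 intr=57.7880 cont=57.4521 V=57.7880[EX]; j=2 S=102.6629 intr=47.2471 cont=46.9112 V=47.2471[EX]; j=3 S=114.4100 intr=35.5000 cont=35.1641 V=35.5000[EX]; j=4 S=127.5012 intr=22.4088 cont=22.0729 V=22.4088[EX]; j=5 S=142.0904 intr=7.8196 cont=9.4748 V=9.4748[hold]; j=6 S=158.3489 intr=0.0000 cont=1.8907 V=1.8907[hold]
k=5: j=0 S=87.2646 intr=62.6454 cont=62.3095 V=62.6454[EX]; j=1 S=97.2497 intr=52.6603 cont=52.3244 V=52.6603[EX]; j=2 S=108.3774 intr=41.5326 cont=41.1967 V=41.5326[EX]; j=3 S=120.7784 intr=29.1316 cont=28.7957 V=29.1316[EX]; j=4 S=134.5983 intr=15.3117 cont=15.8134 V=15.8134[hold]; j=5 S=149.9995 intr=0.0000 cont=5.6157 V=5.6157[hold]
k=4: j=0 S=92.1220 intr=57.7880 cont=57.4521 V=57.7880[EX]; j=1 S=102.6629 intr=47.2471 cont=46.9112 V=47.2471[EX]; j=2 S=114.4100 intr=35.5000 cont=35.1641 V=35.5000[EX]; j=3 S=127.5012 intr=22.4088 cont=22.3268 V=22.4088[EX]; j=4 S=142.0904 intr=7.8196 cont=10.6175 V=10.6175[hold]
k=3: j=0 S=97.2497 intr=52.6603 cont=52.3244 V=52.6603[EX]; j=1 S=108.3774 intr=41.5326 cont=41.1967 V=41.5326[EX]; j=2 S=120.7784 intr=29.1316 cont=28.7957 V=29.1316[EX]; j=3 S=134.5983 intr=15.3117 cont=16.3917 V=16.3917[hold]
k=2: j=0 S=102.6629 intr=47.2471 cont=46.9112 V=47.2471[EX]; j=1 S=114.4100 intr=35.5000 cont=35.1641 V=35.5000[EX]; j=2 S=127.5012 intr=22.4088 cont=22.6194 V=22.6194[hold]
k=1: j=0 S=108.3774 intr=41.5326 cont=41.1967 V=41.5326[EX]; j=1 S=120.7784 intr=29.1316 cont=28.9023 V=29.1316[EX]
k=0: j=0 S=114.4100 intr=35.5000 cont=35.1641 V=35.5000[EX]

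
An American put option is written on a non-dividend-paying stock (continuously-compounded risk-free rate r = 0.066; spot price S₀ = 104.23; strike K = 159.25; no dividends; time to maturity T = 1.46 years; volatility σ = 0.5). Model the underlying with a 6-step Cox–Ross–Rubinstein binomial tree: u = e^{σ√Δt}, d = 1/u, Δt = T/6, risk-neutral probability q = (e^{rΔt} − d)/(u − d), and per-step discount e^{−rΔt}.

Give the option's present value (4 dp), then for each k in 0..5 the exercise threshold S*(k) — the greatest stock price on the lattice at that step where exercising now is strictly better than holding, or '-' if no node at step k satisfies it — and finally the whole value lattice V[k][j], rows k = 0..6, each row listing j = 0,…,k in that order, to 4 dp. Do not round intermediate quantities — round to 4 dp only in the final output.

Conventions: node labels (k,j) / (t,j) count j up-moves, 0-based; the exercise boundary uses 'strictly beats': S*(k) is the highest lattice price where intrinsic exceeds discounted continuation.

price = 58.9869
boundary = - 81.4473 63.6444 81.4473 104.2300 81.4473
tree:
58.9869
77.8027 39.8929
95.6056 56.9704 22.0939
109.5171 77.8027 35.5436 7.7557
120.3877 95.6056 55.0200 14.9023 0.0000
128.8823 109.5171 77.8027 28.6343 0.0000 0.0000
135.5201 120.3877 95.6056 55.0200 0.0000 0.0000 0.0000

Δt=0.24333  u=1.27972  d=0.78142  q=0.47114  discount=0.98407
step 6 (expiry): payoffs max(K−S,0) = 135.5201 120.3877 95.6056 55.0200 0.0000 0.0000 0.0000
step 5: (k=5,j=0): S=30.3677, K−S=128.8823, hold=126.3452 ⇒ V=128.8823 exercise | (k=5,j=1): S=49.7329, K−S=109.5171, hold=106.9799 ⇒ V=109.5171 exercise | (k=5,j=2): S=81.4473, K−S=77.8027, hold=75.2656 ⇒ V=77.8027 exercise | (k=5,j=3): S=133.3856, K−S=25.8644, hold=28.6343 ⇒ V=28.6343 continue | (k=5,j=4): S=218.4446, K−S=0.0000, hold=0.0000 ⇒ V=0.0000 continue | (k=5,j=5): S=357.7451, K−S=0.0000, hold=0.0000 ⇒ V=0.0000 continue  boundary S*=81.4473
step 4: (k=4,j=0): S=38.8623, K−S=120.3877, hold=117.8506 ⇒ V=120.3877 exercise | (k=4,j=1): S=63.6444, K−S=95.6056, hold=93.0684 ⇒ V=95.6056 exercise | (k=4,j=2): S=104.2300, K−S=55.0200, hold=53.7671 ⇒ V=55.0200 exercise | (k=4,j=3): S=170.6967, K−S=0.0000, hold=14.9023 ⇒ V=14.9023 continue | (k=4,j=4): S=279.5487, K−S=0.0000, hold=0.0000 ⇒ V=0.0000 continue  boundary S*=104.2300
step 3: (k=3,j=0): S=49.7329, K−S=109.5171, hold=106.9799 ⇒ V=109.5171 exercise | (k=3,j=1): S=81.4473, K−S=77.8027, hold=75.2656 ⇒ V=77.8027 exercise | (k=3,j=2): S=133.3856, K−S=25.8644, hold=35.5436 ⇒ V=35.5436 continue | (k=3,j=3): S=218.4446, K−S=0.0000, hold=7.7557 ⇒ V=7.7557 continue  boundary S*=81.4473
step 2: (k=2,j=0): S=63.6444, K−S=95.6056, hold=93.0684 ⇒ V=95.6056 exercise | (k=2,j=1): S=104.2300, K−S=55.0200, hold=56.9704 ⇒ V=56.9704 continue | (k=2,j=2): S=170.6967, K−S=0.0000, hold=22.0939 ⇒ V=22.0939 continue  boundary S*=63.6444
step 1: (k=1,j=0): S=81.4473, K−S=77.8027, hold=76.1699 ⇒ V=77.8027 exercise | (k=1,j=1): S=133.3856, K−S=25.8644, hold=39.8929 ⇒ V=39.8929 continue  boundary S*=81.4473
step 0: (k=0,j=0): S=104.2300, K−S=55.0200, hold=58.9869 ⇒ V=58.9869 continue  boundary S*=-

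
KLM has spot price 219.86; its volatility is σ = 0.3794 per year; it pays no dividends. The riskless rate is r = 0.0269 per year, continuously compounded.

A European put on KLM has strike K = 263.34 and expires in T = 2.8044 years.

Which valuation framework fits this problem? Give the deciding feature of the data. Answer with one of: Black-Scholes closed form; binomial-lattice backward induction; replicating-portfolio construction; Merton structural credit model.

framework: Black-Scholes closed form

Key observation: a European-exercise option on KLM struck at 263.34 — a GBM underlying with constant parameters — admits an analytic price: the data contain no early exercise, no discrete tree, no debt structure.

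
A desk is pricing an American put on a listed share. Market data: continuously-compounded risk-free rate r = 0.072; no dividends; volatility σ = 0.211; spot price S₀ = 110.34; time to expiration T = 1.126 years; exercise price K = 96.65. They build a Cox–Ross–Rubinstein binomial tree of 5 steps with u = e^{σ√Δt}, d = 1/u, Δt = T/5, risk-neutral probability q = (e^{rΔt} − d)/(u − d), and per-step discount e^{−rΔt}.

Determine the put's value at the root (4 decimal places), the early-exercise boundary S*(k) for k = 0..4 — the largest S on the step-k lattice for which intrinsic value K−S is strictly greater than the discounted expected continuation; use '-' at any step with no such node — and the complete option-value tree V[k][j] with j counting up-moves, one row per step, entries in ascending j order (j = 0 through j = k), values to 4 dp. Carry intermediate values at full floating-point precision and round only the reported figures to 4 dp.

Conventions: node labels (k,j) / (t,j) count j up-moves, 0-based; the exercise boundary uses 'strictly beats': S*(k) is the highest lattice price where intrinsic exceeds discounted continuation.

price = 2.1315
boundary = - - - 81.7099 73.9245
tree:
2.1315
4.2047 0.5418
8.0775 1.2416 0.0000
14.9401 2.8451 0.0000 0.0000
22.7255 6.5197 0.0000 0.0000 0.0000
29.7691 14.9401 0.0000 0.0000 0.0000 0.0000

Δt=0.22520, u=1.10532, d=0.90472, q=0.55648, disc=e^(-rΔt)=0.98392
k=5 terminal: V=max(K-S,0) → 29.7691 14.9401 0.0000 0.0000 0.0000 0.0000
k=4: j=0 S=73.9245 intr=22.7255 cont=21.1710 V=22.7255[EX]; j=1 S=90.3152 intr=6.3348 cont=6.5197 V=6.5197[hold]; j=2 S=110.3400 intr=0.0000 cont=0.0000 V=0.0000[hold]; j=3 S=134.8048 intr=0.0000 cont=0.0000 V=0.0000[hold]; j=4 S=164.6939 intr=0.0000 cont=0.0000 V=0.0000[hold]  S*(4)=73.9245
k=3: j=0 S=81.7099 intr=14.9401 cont=13.4869 V=14.9401[EX]; j=1 S=99.8267 intr=0.0000 cont=2.8451 V=2.8451[hold]; j=2 S=121.9605 intr=0.0000 cont=0.0000 V=0.0000[hold]; j=3 S=149.0018 intr=0.0000 cont=0.0000 V=0.0000[hold]  S*(3)=81.7099
k=2: j=0 S=90.3152 intr=6.3348 cont=8.0775 V=8.0775[hold]; j=1 S=110.3400 intr=0.0000 cont=1.2416 V=1.2416[hold]; j=2 S=134.8048 intr=0.0000 cont=0.0000 V=0.0000[hold]  S*(2)=-
k=1: j=0 S=99.8267 intr=0.0000 cont=4.2047 V=4.2047[hold]; j=1 S=121.9605 intr=0.0000 cont=0.5418 V=0.5418[hold]  S*(1)=-
k=0: j=0 S=110.3400 intr=0.0000 cont=2.1315 V=2.1315[hold]  S*(0)=-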